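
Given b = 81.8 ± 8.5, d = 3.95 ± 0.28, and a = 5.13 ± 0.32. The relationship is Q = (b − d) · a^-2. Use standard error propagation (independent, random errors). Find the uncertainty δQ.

0.491

Let u = b − d = 77.8. δu = √(δb² + δd²) = √(72.2 + 0.0784) = 8.50, so δu/u = 0.109.
Q is then a monomial in u, a:
δQ/Q = √((δu/u)² + (-2·δa/a)²) = √(0.0119 + 0.0156) = 0.166
Q = 2.96, so δQ = 0.166 × 2.96 = 0.491.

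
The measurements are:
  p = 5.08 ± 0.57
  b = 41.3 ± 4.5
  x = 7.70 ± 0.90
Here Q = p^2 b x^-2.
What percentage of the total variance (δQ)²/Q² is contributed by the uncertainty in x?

46.8%

(δQ/Q)² = (2·δp/p)² + (1·δb/b)² + (-2·δx/x)²
  p term: (2×0.112)² = 0.0504
  b term: (1×0.109)² = 0.0119
  x term: (-2×0.117)² = 0.0546
Total = 0.117. Share from x = 0.0546/0.117 = 0.468.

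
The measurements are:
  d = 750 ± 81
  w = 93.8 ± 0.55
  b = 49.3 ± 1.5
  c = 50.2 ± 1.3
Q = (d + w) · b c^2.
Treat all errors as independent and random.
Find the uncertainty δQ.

1.19e+07

Let u = d + w = 844. δu = √(δd² + δw²) = √(6560 + 0.303) = 81.0, so δu/u = 0.0960.
Q is then a monomial in u, b, c:
δQ/Q = √((δu/u)² + (1·δb/b)² + (2·δc/c)²) = √(0.00922 + 0.000926 + 0.00268) = 0.113
Q = 1.05e+08, so δQ = 0.113 × 1.05e+08 = 1.19e+07.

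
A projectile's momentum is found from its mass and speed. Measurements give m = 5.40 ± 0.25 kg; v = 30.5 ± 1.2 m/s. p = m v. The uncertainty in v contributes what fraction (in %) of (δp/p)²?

(δp/p)² = (1·δm/m)² + (1·δv/v)²
  m term: (1×0.0463)² = 0.00214
  v term: (1×0.0393)² = 0.00155
Total = 0.00369. Share from v = 0.00155/0.00369 = 0.419.

41.9%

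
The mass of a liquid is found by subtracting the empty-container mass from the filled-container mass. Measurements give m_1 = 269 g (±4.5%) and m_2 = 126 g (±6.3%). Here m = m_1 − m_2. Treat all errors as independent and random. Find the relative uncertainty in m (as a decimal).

0.101

Absolute uncertainties add in quadrature for a linear combination:
  (δm_1)² = 147;  (δm_2)² = 63.0
δm = √(210) = 14.5 g
m = 143 g, so δm/m = 14.5/143 = 0.101.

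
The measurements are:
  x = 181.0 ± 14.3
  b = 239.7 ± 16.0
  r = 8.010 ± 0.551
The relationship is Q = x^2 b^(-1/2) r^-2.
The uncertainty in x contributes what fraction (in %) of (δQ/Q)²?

(δQ/Q)² = (2·δx/x)² + (−½·δb/b)² + (-2·δr/r)²
  x term: (2×0.0790)² = 0.0250
  b term: (-0.5×0.0668)² = 0.00111
  r term: (-2×0.0688)² = 0.0189
Total = 0.0450. Share from x = 0.0250/0.0450 = 0.555.

55.5%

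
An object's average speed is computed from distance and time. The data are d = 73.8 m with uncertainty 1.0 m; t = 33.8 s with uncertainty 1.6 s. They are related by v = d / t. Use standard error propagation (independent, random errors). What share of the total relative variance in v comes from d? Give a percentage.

(δv/v)² = (1·δd/d)² + (-1·δt/t)²
  d term: (1×0.0136)² = 0.000184
  t term: (-1×0.0473)² = 0.00224
Total = 0.00242. Share from d = 0.000184/0.00242 = 0.0757.

7.57%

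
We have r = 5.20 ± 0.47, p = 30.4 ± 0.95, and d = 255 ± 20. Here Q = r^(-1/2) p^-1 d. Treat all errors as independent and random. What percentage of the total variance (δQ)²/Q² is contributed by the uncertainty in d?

67.1%

(δQ/Q)² = (−½·δr/r)² + (-1·δp/p)² + (1·δd/d)²
  r term: (-0.5×0.0904)² = 0.00204
  p term: (-1×0.0312)² = 0.000977
  d term: (1×0.0784)² = 0.00615
Total = 0.00917. Share from d = 0.00615/0.00917 = 0.671.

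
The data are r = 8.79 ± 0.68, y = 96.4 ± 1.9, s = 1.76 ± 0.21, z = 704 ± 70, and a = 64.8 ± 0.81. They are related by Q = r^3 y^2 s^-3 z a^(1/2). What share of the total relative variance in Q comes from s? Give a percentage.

66.2%

(δQ/Q)² = (3·δr/r)² + (2·δy/y)² + (-3·δs/s)² + (1·δz/z)² + (½·δa/a)²
  r term: (3×0.0774)² = 0.0539
  y term: (2×0.0197)² = 0.00155
  s term: (-3×0.119)² = 0.128
  z term: (1×0.0994)² = 0.00989
  a term: (0.5×0.0125)² = 3.91e-05
Total = 0.193. Share from s = 0.128/0.193 = 0.662.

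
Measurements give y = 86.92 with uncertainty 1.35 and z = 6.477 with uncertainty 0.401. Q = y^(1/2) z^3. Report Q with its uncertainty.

2533 ± 471

Relative error in a monomial: (δQ/Q)² = Σ (nᵢ · δxᵢ/xᵢ)².
  (½·δy/y)² = (0.5×0.0155)² = 6.03e-05;  (3·δz/z)² = (3×0.0619)² = 0.0345
δQ/Q = √(0.0346) = 0.186
Q = 2533, so δQ = 0.186 × 2533 = 471.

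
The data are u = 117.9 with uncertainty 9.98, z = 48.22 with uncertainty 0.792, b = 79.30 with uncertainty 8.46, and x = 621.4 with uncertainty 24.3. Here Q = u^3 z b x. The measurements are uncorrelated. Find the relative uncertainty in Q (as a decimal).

0.279

Each factor contributes (exponent × relative error)² to (δQ/Q)²:
  (3·δu/u)² = (3×0.0846)² = 0.0645;  (1·δz/z)² = (1×0.0164)² = 0.000270;  (1·δb/b)² = (1×0.107)² = 0.0114;  (1·δx/x)² = (1×0.0391)² = 0.00153
δQ/Q = √(0.0777) = 0.279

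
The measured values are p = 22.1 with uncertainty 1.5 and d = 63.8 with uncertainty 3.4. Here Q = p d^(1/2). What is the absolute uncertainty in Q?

12.9

Products/powers → add relative errors in quadrature, weighted by exponent:
  (1·δp/p)² = (1×0.0679)² = 0.00461;  (½·δd/d)² = (0.5×0.0533)² = 0.000710
δQ/Q = √(0.00532) = 0.0729
Q = 177, so δQ = 0.0729 × 177 = 12.9.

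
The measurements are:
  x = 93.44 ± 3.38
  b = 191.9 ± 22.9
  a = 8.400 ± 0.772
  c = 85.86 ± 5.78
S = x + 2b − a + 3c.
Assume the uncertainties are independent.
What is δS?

49.1

S is a linear combination, so absolute uncertainties add in quadrature:
  (δx)² = 11.4;  (2·δb)² = 2100;  (δa)² = 0.596;  (3·δc)² = 301
δS = √(2410) = 49.1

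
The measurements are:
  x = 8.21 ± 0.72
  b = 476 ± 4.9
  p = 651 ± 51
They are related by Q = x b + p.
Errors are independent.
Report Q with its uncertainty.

4560 ± 349

Let w = x·b = 3910. δw/w = √((1·δx/x)² + (1·δb/b)²) = √(0.00769 + 0.000106) = 0.0883, so δw = 345.
Q = w + p: δQ = √(δw² + δp²) = √(1.19e+05 + 2600) = 349
Q = 4560.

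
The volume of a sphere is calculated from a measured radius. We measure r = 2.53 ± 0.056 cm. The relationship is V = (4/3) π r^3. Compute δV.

4.50 cm^3

V ∝ r^3, so δV/V = |3| · δr/r = 3 × 0.0221 = 0.0664.
V = 67.8 cm^3, so δV = 0.0664 × 67.8 = 4.50 cm^3.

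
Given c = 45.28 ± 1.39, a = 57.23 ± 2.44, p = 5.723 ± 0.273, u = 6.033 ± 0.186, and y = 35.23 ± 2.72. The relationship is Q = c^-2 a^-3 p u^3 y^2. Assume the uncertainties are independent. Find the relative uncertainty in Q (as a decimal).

0.234

For a monomial Q ∝ c^-2, a^-3, p, u^3, y^2, fractional errors add in quadrature:
  (-2·δc/c)² = (-2×0.0307)² = 0.00377;  (-3·δa/a)² = (-3×0.0426)² = 0.0164;  (1·δp/p)² = (1×0.0477)² = 0.00228;  (3·δu/u)² = (3×0.0308)² = 0.00855;  (2·δy/y)² = (2×0.0772)² = 0.0238
δQ/Q = √(0.0548) = 0.234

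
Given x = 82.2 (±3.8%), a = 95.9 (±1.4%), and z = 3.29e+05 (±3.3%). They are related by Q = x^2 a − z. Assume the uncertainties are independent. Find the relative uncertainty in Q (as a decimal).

0.161

Let p = x^2·a = 6.48e+05. δp/p = √((2·δx/x)² + (1·δa/a)²) = √(0.00578 + 0.000196) = 0.0773, so δp = 50100.
Q = p − z: δQ = √(δp² + δz²) = √(2.51e+09 + 1.18e+08) = 51200
Q = 3.19e+05, so δQ/Q = 51200/3.19e+05 = 0.161.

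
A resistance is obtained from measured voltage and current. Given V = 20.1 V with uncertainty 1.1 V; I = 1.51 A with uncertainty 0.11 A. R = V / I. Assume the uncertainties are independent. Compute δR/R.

0.0911

Products/powers → add relative errors in quadrature, weighted by exponent:
  (1·δV/V)² = (1×0.0547)² = 0.00299;  (-1·δI/I)² = (-1×0.0728)² = 0.00531
δR/R = √(0.00830) = 0.0911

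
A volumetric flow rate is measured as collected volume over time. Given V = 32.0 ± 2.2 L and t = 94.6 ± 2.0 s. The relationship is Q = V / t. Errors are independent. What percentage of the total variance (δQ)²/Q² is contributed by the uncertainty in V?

(δQ/Q)² = (1·δV/V)² + (-1·δt/t)²
  V term: (1×0.0688)² = 0.00473
  t term: (-1×0.0211)² = 0.000447
Total = 0.00517. Share from V = 0.00473/0.00517 = 0.914.

91.4%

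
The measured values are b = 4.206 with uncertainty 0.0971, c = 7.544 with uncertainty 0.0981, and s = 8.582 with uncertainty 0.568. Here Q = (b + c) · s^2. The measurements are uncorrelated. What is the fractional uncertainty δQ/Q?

0.133

Let u = b + c = 11.75. δu = √(δb² + δc²) = √(0.00943 + 0.00962) = 0.138, so δu/u = 0.0117.
Q is then a monomial in u, s:
δQ/Q = √((δu/u)² + (2·δs/s)²) = √(0.000138 + 0.0175) = 0.133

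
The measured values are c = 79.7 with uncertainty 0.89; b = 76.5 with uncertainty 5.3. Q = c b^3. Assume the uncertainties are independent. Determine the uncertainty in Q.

Q is a product of powers, so relative uncertainties combine in quadrature:
  (1·δc/c)² = (1×0.0112)² = 0.000125;  (3·δb/b)² = (3×0.0693)² = 0.0432
δQ/Q = √(0.0433) = 0.208
Q = 3.57e+07, so δQ = 0.208 × 3.57e+07 = 7.43e+06.

7.43e+06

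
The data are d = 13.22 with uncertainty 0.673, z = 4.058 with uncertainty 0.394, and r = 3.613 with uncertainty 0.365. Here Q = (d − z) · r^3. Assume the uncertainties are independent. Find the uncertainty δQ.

136

Let u = d − z = 9.162. δu = √(δd² + δz²) = √(0.453 + 0.155) = 0.780, so δu/u = 0.0851.
Q is then a monomial in u, r:
δQ/Q = √((δu/u)² + (3·δr/r)²) = √(0.00725 + 0.0919) = 0.315
Q = 432.1, so δQ = 0.315 × 432.1 = 136.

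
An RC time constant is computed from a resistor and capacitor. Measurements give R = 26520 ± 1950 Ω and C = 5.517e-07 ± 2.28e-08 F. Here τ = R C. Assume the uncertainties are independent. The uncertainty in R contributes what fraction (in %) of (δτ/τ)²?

(δτ/τ)² = (1·δR/R)² + (1·δC/C)²
  R term: (1×0.0735)² = 0.00541
  C term: (1×0.0413)² = 0.00171
Total = 0.00711. Share from R = 0.00541/0.00711 = 0.760.

76.0%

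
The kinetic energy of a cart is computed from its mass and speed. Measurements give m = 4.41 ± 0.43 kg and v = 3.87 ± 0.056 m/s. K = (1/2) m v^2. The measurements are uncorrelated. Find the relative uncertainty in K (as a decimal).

Each factor contributes (exponent × relative error)² to (δK/K)²:
  (1·δm/m)² = (1×0.0975)² = 0.00951;  (2·δv/v)² = (2×0.0145)² = 0.000838
δK/K = √(0.0103) = 0.102

0.102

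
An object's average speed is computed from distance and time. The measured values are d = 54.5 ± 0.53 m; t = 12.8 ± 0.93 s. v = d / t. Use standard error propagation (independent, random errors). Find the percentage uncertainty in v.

Relative error in a monomial: (δv/v)² = Σ (nᵢ · δxᵢ/xᵢ)².
  (1·δd/d)² = (1×0.00972)² = 9.46e-05;  (-1·δt/t)² = (-1×0.0727)² = 0.00528
δv/v = √(0.00537) = 0.0733

7.33%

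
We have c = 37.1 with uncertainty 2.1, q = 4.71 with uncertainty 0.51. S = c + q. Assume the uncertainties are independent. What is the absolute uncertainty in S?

2.16

For a sum/difference, combine absolute errors in quadrature:
  (δc)² = 4.41;  (δq)² = 0.260
δS = √(4.67) = 2.16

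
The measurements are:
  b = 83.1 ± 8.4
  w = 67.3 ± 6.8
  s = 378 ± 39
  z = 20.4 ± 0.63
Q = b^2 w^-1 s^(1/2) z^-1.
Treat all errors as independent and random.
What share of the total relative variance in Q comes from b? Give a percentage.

(δQ/Q)² = (2·δb/b)² + (-1·δw/w)² + (½·δs/s)² + (-1·δz/z)²
  b term: (2×0.101)² = 0.0409
  w term: (-1×0.101)² = 0.0102
  s term: (0.5×0.103)² = 0.00266
  z term: (-1×0.0309)² = 0.000954
Total = 0.0547. Share from b = 0.0409/0.0547 = 0.747.

74.7%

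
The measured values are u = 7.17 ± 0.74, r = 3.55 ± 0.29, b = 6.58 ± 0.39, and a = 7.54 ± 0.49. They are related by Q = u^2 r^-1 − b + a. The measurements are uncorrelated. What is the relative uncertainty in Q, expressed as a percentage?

Let p = u^2·r^-1 = 14.5. δp/p = √((2·δu/u)² + (-1·δr/r)²) = √(0.0426 + 0.00667) = 0.222, so δp = 3.21.
Q = p − b + a: δQ = √(δp² + δb² + δa²) = √(10.3 + 0.152 + 0.240) = 3.28
Q = 15.4, so δQ/Q = 3.28/15.4 = 0.212.

21.2%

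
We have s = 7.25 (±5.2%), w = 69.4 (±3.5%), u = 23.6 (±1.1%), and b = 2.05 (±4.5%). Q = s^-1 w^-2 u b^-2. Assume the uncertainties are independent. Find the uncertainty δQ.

2.02e-05

Each factor contributes (exponent × relative error)² to (δQ/Q)²:
  (-1·δs/s)² = (-1×0.0520)² = 0.00270;  (-2·δw/w)² = (-2×0.0350)² = 0.00490;  (1·δu/u)² = (1×0.0110)² = 0.000121;  (-2·δb/b)² = (-2×0.0450)² = 0.00810
δQ/Q = √(0.0158) = 0.126
Q = 0.000161, so δQ = 0.126 × 0.000161 = 2.02e-05.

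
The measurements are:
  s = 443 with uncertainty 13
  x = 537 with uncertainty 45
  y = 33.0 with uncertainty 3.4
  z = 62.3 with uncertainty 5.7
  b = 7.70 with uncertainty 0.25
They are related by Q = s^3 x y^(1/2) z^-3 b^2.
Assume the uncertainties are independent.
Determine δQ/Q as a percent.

Since Q is a product/quotient, work with relative uncertainties:
  (3·δs/s)² = (3×0.0293)² = 0.00775;  (1·δx/x)² = (1×0.0838)² = 0.00702;  (½·δy/y)² = (0.5×0.103)² = 0.00265;  (-3·δz/z)² = (-3×0.0915)² = 0.0753;  (2·δb/b)² = (2×0.0325)² = 0.00422
δQ/Q = √(0.0970) = 0.311

31.1%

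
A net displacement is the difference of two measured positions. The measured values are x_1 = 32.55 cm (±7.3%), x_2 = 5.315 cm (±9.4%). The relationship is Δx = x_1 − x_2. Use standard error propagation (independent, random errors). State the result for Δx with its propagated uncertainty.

Sums and differences: (δΔx)² = Σ (cᵢ δxᵢ)².
  (δx_1)² = 5.65;  (δx_2)² = 0.250
δΔx = √(5.90) = 2.43 cm
Δx = 27.23 cm.

27.23 ± 2.43 cm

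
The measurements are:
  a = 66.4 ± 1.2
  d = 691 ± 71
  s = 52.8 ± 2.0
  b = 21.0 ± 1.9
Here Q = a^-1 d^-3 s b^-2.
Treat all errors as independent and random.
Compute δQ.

Relative error in a monomial: (δQ/Q)² = Σ (nᵢ · δxᵢ/xᵢ)².
  (-1·δa/a)² = (-1×0.0181)² = 0.000327;  (-3·δd/d)² = (-3×0.103)² = 0.0950;  (1·δs/s)² = (1×0.0379)² = 0.00143;  (-2·δb/b)² = (-2×0.0905)² = 0.0327
δQ/Q = √(0.130) = 0.360
Q = 5.47e-12, so δQ = 0.360 × 5.47e-12 = 1.97e-12.

1.97e-12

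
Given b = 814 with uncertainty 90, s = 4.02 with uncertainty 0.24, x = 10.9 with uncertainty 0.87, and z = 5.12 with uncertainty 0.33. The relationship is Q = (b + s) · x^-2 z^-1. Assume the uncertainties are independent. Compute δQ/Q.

Let u = b + s = 818. δu = √(δb² + δs²) = √(8100 + 0.0576) = 90.0, so δu/u = 0.110.
Q is then a monomial in u, x, z:
δQ/Q = √((δu/u)² + (-2·δx/x)² + (-1·δz/z)²) = √(0.0121 + 0.0255 + 0.00415) = 0.204

0.204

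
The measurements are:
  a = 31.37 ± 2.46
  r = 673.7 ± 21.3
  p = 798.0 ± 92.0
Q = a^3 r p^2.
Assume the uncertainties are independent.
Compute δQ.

4.38e+12

Relative error in a monomial: (δQ/Q)² = Σ (nᵢ · δxᵢ/xᵢ)².
  (3·δa/a)² = (3×0.0784)² = 0.0553;  (1·δr/r)² = (1×0.0316)² = 0.001000;  (2·δp/p)² = (2×0.115)² = 0.0532
δQ/Q = √(0.110) = 0.331
Q = 1.324e+13, so δQ = 0.331 × 1.324e+13 = 4.38e+12.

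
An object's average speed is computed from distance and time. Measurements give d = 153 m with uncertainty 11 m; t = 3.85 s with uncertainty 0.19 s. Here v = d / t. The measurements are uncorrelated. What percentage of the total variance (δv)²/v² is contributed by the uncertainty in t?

(δv/v)² = (1·δd/d)² + (-1·δt/t)²
  d term: (1×0.0719)² = 0.00517
  t term: (-1×0.0494)² = 0.00244
Total = 0.00760. Share from t = 0.00244/0.00760 = 0.320.

32.0%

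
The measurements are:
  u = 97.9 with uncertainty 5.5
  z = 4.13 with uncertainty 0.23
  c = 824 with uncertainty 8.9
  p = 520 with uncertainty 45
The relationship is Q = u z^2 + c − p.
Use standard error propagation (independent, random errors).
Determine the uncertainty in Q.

213

Let w = u·z^2 = 1670. δw/w = √((1·δu/u)² + (2·δz/z)²) = √(0.00316 + 0.0124) = 0.125, so δw = 208.
Q = w + c − p: δQ = √(δw² + δc² + δp²) = √(43400 + 79.2 + 2020) = 213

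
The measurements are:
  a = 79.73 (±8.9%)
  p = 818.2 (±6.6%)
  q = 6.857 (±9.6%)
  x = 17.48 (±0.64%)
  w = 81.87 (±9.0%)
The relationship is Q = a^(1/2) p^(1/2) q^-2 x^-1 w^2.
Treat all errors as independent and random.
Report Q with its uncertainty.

Products/powers → add relative errors in quadrature, weighted by exponent:
  (½·δa/a)² = (0.5×0.0890)² = 0.00198;  (½·δp/p)² = (0.5×0.0660)² = 0.00109;  (-2·δq/q)² = (-2×0.0960)² = 0.0369;  (-1·δx/x)² = (-1×0.00640)² = 4.1e-05;  (2·δw/w)² = (2×0.0900)² = 0.0324
δQ/Q = √(0.0724) = 0.269
Q = 2083, so δQ = 0.269 × 2083 = 560.

2083 ± 560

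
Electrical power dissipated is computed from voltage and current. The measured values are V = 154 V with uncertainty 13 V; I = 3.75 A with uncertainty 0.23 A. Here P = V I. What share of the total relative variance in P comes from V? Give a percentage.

(δP/P)² = (1·δV/V)² + (1·δI/I)²
  V term: (1×0.0844)² = 0.00713
  I term: (1×0.0613)² = 0.00376
Total = 0.0109. Share from V = 0.00713/0.0109 = 0.654.

65.4%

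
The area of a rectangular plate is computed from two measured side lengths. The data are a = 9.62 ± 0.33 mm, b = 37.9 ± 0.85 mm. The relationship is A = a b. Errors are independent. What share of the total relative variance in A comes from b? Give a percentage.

29.9%

(δA/A)² = (1·δa/a)² + (1·δb/b)²
  a term: (1×0.0343)² = 0.00118
  b term: (1×0.0224)² = 0.000503
Total = 0.00168. Share from b = 0.000503/0.00168 = 0.299.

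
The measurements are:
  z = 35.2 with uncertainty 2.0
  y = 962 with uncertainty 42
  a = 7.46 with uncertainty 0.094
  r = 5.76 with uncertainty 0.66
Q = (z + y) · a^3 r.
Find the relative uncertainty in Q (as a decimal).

Let u = z + y = 997. δu = √(δz² + δy²) = √(4.00 + 1760) = 42.0, so δu/u = 0.0422.
Q is then a monomial in u, a, r:
δQ/Q = √((δu/u)² + (3·δa/a)² + (1·δr/r)²) = √(0.00178 + 0.00143 + 0.0131) = 0.128

0.128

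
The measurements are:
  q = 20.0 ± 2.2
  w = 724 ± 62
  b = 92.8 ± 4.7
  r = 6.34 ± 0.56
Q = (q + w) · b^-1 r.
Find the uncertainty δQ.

6.69

Let u = q + w = 744. δu = √(δq² + δw²) = √(4.84 + 3840) = 62.0, so δu/u = 0.0834.
Q is then a monomial in u, b, r:
δQ/Q = √((δu/u)² + (-1·δb/b)² + (1·δr/r)²) = √(0.00695 + 0.00257 + 0.00780) = 0.132
Q = 50.8, so δQ = 0.132 × 50.8 = 6.69.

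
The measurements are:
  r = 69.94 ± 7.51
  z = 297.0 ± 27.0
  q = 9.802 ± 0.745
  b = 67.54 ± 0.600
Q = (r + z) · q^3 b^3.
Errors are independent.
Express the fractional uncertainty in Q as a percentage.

Let u = r + z = 366.9. δu = √(δr² + δz²) = √(56.4 + 729) = 28.0, so δu/u = 0.0764.
Q is then a monomial in u, q, b:
δQ/Q = √((δu/u)² + (3·δq/q)² + (3·δb/b)²) = √(0.00583 + 0.0520 + 0.000710) = 0.242

24.2%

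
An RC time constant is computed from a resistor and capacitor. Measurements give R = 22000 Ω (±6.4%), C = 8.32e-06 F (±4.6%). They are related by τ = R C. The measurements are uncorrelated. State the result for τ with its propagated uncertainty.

Each factor contributes (exponent × relative error)² to (δτ/τ)²:
  (1·δR/R)² = (1×0.0640)² = 0.00410;  (1·δC/C)² = (1×0.0460)² = 0.00212
δτ/τ = √(0.00621) = 0.0788
τ = 0.183 s, so δτ = 0.0788 × 0.183 = 0.0144 s.

0.183 ± 0.0144 s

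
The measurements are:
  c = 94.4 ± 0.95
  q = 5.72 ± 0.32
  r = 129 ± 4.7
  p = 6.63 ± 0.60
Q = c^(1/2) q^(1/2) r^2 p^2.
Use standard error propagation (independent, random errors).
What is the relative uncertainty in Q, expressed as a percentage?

Products/powers → add relative errors in quadrature, weighted by exponent:
  (½·δc/c)² = (0.5×0.0101)² = 2.53e-05;  (½·δq/q)² = (0.5×0.0559)² = 0.000782;  (2·δr/r)² = (2×0.0364)² = 0.00531;  (2·δp/p)² = (2×0.0905)² = 0.0328
δQ/Q = √(0.0389) = 0.197

19.7%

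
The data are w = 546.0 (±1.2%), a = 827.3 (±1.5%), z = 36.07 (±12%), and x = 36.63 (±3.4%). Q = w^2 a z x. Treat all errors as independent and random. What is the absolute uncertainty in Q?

Each factor contributes (exponent × relative error)² to (δQ/Q)²:
  (2·δw/w)² = (2×0.0120)² = 0.000576;  (1·δa/a)² = (1×0.0150)² = 0.000225;  (1·δz/z)² = (1×0.120)² = 0.0144;  (1·δx/x)² = (1×0.0340)² = 0.00116
δQ/Q = √(0.0164) = 0.128
Q = 3.259e+11, so δQ = 0.128 × 3.259e+11 = 4.17e+10.

4.17e+10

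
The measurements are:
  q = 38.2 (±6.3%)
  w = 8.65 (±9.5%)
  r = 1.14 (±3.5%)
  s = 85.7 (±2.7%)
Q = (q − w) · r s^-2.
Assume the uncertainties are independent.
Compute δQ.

Let u = q − w = 29.6. δu = √(δq² + δw²) = √(5.79 + 0.675) = 2.54, so δu/u = 0.0861.
Q is then a monomial in u, r, s:
δQ/Q = √((δu/u)² + (1·δr/r)² + (-2·δs/s)²) = √(0.00741 + 0.00123 + 0.00292) = 0.107
Q = 0.00459, so δQ = 0.107 × 0.00459 = 0.000493.

0.000493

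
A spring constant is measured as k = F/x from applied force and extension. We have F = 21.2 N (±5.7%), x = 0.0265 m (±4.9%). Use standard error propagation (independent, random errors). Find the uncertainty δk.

60.1 N/m

Relative error in a monomial: (δk/k)² = Σ (nᵢ · δxᵢ/xᵢ)².
  (1·δF/F)² = (1×0.0570)² = 0.00325;  (-1·δx/x)² = (-1×0.0490)² = 0.00240
δk/k = √(0.00565) = 0.0752
k = 800 N/m, so δk = 0.0752 × 800 = 60.1 N/m.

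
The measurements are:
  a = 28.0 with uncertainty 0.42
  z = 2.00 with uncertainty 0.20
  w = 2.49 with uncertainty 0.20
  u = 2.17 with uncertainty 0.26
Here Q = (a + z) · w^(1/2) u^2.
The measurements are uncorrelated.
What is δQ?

54.3

Let h = a + z = 30.0. δh = √(δa² + δz²) = √(0.176 + 0.0400) = 0.465, so δh/h = 0.0155.
Q is then a monomial in h, w, u:
δQ/Q = √((δh/h)² + (½·δw/w)² + (2·δu/u)²) = √(0.000240 + 0.00161 + 0.0574) = 0.243
Q = 223, so δQ = 0.243 × 223 = 54.3.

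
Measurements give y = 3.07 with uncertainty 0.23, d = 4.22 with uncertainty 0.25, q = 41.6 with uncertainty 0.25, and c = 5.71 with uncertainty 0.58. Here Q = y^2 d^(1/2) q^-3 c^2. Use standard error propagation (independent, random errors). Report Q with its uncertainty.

Since Q is a product/quotient, work with relative uncertainties:
  (2·δy/y)² = (2×0.0749)² = 0.0225;  (½·δd/d)² = (0.5×0.0592)² = 0.000877;  (-3·δq/q)² = (-3×0.00601)² = 0.000325;  (2·δc/c)² = (2×0.102)² = 0.0413
δQ/Q = √(0.0649) = 0.255
Q = 0.00877, so δQ = 0.255 × 0.00877 = 0.00223.

0.00877 ± 0.00223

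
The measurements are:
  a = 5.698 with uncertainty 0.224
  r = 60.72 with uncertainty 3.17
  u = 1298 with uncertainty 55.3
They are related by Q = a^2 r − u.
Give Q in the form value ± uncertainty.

Let p = a^2·r = 1971. δp/p = √((2·δa/a)² + (1·δr/r)²) = √(0.00618 + 0.00273) = 0.0944, so δp = 186.
Q = p − u: δQ = √(δp² + δu²) = √(34600 + 3060) = 194
Q = 673.4.

673.4 ± 194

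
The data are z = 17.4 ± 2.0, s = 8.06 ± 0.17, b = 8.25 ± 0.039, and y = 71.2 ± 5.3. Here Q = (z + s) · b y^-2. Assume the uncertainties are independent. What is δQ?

0.00698

Let u = z + s = 25.5. δu = √(δz² + δs²) = √(4.00 + 0.0289) = 2.01, so δu/u = 0.0788.
Q is then a monomial in u, b, y:
δQ/Q = √((δu/u)² + (1·δb/b)² + (-2·δy/y)²) = √(0.00622 + 2.23e-05 + 0.0222) = 0.169
Q = 0.0414, so δQ = 0.169 × 0.0414 = 0.00698.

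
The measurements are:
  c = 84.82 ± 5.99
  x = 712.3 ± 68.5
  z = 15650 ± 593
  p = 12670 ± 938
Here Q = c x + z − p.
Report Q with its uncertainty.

63400 ± 7290

Let w = c·x = 60420. δw/w = √((1·δc/c)² + (1·δx/x)²) = √(0.00499 + 0.00925) = 0.119, so δw = 7210.
Q = w + z − p: δQ = √(δw² + δz² + δp²) = √(5.2e+07 + 3.52e+05 + 8.8e+05) = 7290
Q = 63400.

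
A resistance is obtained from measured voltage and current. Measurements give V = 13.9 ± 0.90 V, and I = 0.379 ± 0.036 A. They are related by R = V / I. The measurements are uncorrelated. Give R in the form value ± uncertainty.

36.7 ± 4.22 Ω

Products/powers → add relative errors in quadrature, weighted by exponent:
  (1·δV/V)² = (1×0.0647)² = 0.00419;  (-1·δI/I)² = (-1×0.0950)² = 0.00902
δR/R = √(0.0132) = 0.115
R = 36.7 Ω, so δR = 0.115 × 36.7 = 4.22 Ω.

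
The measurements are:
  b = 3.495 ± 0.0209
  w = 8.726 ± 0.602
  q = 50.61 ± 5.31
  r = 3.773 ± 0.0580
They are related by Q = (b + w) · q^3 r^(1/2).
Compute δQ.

Let u = b + w = 12.22. δu = √(δb² + δw²) = √(0.000437 + 0.362) = 0.602, so δu/u = 0.0493.
Q is then a monomial in u, q, r:
δQ/Q = √((δu/u)² + (3·δq/q)² + (½·δr/r)²) = √(0.00243 + 0.0991 + 5.91e-05) = 0.319
Q = 3.077e+06, so δQ = 0.319 × 3.077e+06 = 9.81e+05.

9.81e+05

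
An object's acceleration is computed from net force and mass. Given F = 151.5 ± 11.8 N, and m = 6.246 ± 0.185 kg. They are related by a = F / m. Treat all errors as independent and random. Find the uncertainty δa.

2.02 m/s^2

Since a is a product/quotient, work with relative uncertainties:
  (1·δF/F)² = (1×0.0779)² = 0.00607;  (-1·δm/m)² = (-1×0.0296)² = 0.000877
δa/a = √(0.00694) = 0.0833
a = 24.26 m/s^2, so δa = 0.0833 × 24.26 = 2.02 m/s^2.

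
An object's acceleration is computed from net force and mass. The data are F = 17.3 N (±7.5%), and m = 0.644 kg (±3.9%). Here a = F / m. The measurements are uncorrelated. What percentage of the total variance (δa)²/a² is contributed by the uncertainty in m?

(δa/a)² = (1·δF/F)² + (-1·δm/m)²
  F term: (1×0.0750)² = 0.00562
  m term: (-1×0.0390)² = 0.00152
Total = 0.00715. Share from m = 0.00152/0.00715 = 0.213.

21.3%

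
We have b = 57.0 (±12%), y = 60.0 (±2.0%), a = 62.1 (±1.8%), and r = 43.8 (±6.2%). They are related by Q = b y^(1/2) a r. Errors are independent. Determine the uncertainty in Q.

1.64e+05

Each factor contributes (exponent × relative error)² to (δQ/Q)²:
  (1·δb/b)² = (1×0.120)² = 0.0144;  (½·δy/y)² = (0.5×0.0200)² = 0.000100;  (1·δa/a)² = (1×0.0180)² = 0.000324;  (1·δr/r)² = (1×0.0620)² = 0.00384
δQ/Q = √(0.0187) = 0.137
Q = 1.2e+06, so δQ = 0.137 × 1.2e+06 = 1.64e+05.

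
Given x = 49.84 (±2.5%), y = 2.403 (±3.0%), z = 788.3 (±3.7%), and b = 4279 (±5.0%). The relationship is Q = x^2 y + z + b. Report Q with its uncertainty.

Let p = x^2·y = 5969. δp/p = √((2·δx/x)² + (1·δy/y)²) = √(0.00250 + 0.000900) = 0.0583, so δp = 348.
Q = p + z + b: δQ = √(δp² + δz² + δb²) = √(1.21e+05 + 851 + 45800) = 410
Q = 11040.

11040 ± 410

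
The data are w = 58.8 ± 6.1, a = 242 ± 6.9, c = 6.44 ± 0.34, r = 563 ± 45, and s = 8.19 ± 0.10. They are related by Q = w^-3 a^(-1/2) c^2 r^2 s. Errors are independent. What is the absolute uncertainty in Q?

Q is a product of powers, so relative uncertainties combine in quadrature:
  (-3·δw/w)² = (-3×0.104)² = 0.0969;  (−½·δa/a)² = (-0.5×0.0285)² = 0.000203;  (2·δc/c)² = (2×0.0528)² = 0.0111;  (2·δr/r)² = (2×0.0799)² = 0.0256;  (1·δs/s)² = (1×0.0122)² = 0.000149
δQ/Q = √(0.134) = 0.366
Q = 34.0, so δQ = 0.366 × 34.0 = 12.5.

12.5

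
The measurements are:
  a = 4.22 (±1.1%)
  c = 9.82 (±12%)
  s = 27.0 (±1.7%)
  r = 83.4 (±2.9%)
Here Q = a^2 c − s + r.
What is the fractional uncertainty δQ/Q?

0.0929

Let p = a^2·c = 175. δp/p = √((2·δa/a)² + (1·δc/c)²) = √(0.000484 + 0.0144) = 0.122, so δp = 21.3.
Q = p − s + r: δQ = √(δp² + δs² + δr²) = √(455 + 0.211 + 5.85) = 21.5
Q = 231, so δQ/Q = 21.5/231 = 0.0929.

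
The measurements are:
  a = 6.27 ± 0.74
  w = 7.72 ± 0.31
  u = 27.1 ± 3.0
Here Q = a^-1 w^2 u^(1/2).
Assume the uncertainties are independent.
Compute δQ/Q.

Q is a product of powers, so relative uncertainties combine in quadrature:
  (-1·δa/a)² = (-1×0.118)² = 0.0139;  (2·δw/w)² = (2×0.0402)² = 0.00645;  (½·δu/u)² = (0.5×0.111)² = 0.00306
δQ/Q = √(0.0234) = 0.153

0.153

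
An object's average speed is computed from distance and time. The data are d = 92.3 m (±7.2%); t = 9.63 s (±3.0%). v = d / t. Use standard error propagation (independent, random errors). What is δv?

0.748 m/s

Since v is a product/quotient, work with relative uncertainties:
  (1·δd/d)² = (1×0.0720)² = 0.00518;  (-1·δt/t)² = (-1×0.0300)² = 0.000900
δv/v = √(0.00608) = 0.0780
v = 9.58 m/s, so δv = 0.0780 × 9.58 = 0.748 m/s.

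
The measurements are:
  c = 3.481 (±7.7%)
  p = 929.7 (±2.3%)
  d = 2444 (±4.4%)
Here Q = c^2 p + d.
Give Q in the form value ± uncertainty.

Let w = c^2·p = 11270. δw/w = √((2·δc/c)² + (1·δp/p)²) = √(0.0237 + 0.000529) = 0.156, so δw = 1750.
Q = w + d: δQ = √(δw² + δd²) = √(3.08e+06 + 11600) = 1760
Q = 13710.

13710 ± 1760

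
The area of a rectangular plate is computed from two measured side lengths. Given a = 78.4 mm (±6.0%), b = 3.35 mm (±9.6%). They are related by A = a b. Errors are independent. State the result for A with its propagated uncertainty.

263 ± 29.7 mm^2

A is a product of powers, so relative uncertainties combine in quadrature:
  (1·δa/a)² = (1×0.0600)² = 0.00360;  (1·δb/b)² = (1×0.0960)² = 0.00922
δA/A = √(0.0128) = 0.113
A = 263 mm^2, so δA = 0.113 × 263 = 29.7 mm^2.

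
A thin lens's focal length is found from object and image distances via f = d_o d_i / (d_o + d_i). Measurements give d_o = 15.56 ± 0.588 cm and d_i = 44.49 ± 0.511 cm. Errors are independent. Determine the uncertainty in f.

0.325 cm

∂f/∂d_o = (d_i/(d_o+d_i))² = 0.549;  ∂f/∂d_i = (d_o/(d_o+d_i))² = 0.0671
δf = √((∂f/∂d_o · δd_o)² + (∂f/∂d_i · δd_i)²) = √(0.104 + 0.00118) = 0.325 cm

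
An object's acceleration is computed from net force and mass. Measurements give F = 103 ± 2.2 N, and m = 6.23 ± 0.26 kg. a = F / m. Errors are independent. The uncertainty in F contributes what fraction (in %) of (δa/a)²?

20.8%

(δa/a)² = (1·δF/F)² + (-1·δm/m)²
  F term: (1×0.0214)² = 0.000456
  m term: (-1×0.0417)² = 0.00174
Total = 0.00220. Share from F = 0.000456/0.00220 = 0.208.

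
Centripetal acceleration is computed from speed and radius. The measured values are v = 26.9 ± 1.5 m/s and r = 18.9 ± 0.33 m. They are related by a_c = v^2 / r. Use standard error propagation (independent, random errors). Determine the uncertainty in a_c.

4.32 m/s^2

Since a_c is a product/quotient, work with relative uncertainties:
  (2·δv/v)² = (2×0.0558)² = 0.0124;  (-1·δr/r)² = (-1×0.0175)² = 0.000305
δa_c/a_c = √(0.0127) = 0.113
a_c = 38.3 m/s^2, so δa_c = 0.113 × 38.3 = 4.32 m/s^2.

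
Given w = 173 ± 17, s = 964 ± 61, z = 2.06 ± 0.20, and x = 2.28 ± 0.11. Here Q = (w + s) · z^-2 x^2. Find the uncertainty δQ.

312

Let u = w + s = 1140. δu = √(δw² + δs²) = √(289 + 3720) = 63.3, so δu/u = 0.0557.
Q is then a monomial in u, z, x:
δQ/Q = √((δu/u)² + (-2·δz/z)² + (2·δx/x)²) = √(0.00310 + 0.0377 + 0.00931) = 0.224
Q = 1390, so δQ = 0.224 × 1390 = 312.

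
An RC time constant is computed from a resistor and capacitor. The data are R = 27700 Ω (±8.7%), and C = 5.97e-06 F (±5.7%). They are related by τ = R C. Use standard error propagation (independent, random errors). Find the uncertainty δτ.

0.0172 s

Relative error in a monomial: (δτ/τ)² = Σ (nᵢ · δxᵢ/xᵢ)².
  (1·δR/R)² = (1×0.0870)² = 0.00757;  (1·δC/C)² = (1×0.0570)² = 0.00325
δτ/τ = √(0.0108) = 0.104
τ = 0.165 s, so δτ = 0.104 × 0.165 = 0.0172 s.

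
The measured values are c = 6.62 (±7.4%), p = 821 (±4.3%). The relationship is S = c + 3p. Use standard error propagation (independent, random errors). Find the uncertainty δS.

106

Each term contributes (cᵢ δxᵢ)² to (δS)²:
  (δc)² = 0.240;  (3·δp)² = 11200
δS = √(11200) = 106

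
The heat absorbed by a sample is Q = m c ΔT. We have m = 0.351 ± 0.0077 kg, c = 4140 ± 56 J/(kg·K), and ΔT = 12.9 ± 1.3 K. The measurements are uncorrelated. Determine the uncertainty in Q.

Since Q is a product/quotient, work with relative uncertainties:
  (1·δm/m)² = (1×0.0219)² = 0.000481;  (1·δc/c)² = (1×0.0135)² = 0.000183;  (1·δΔT/ΔT)² = (1×0.101)² = 0.0102
δQ/Q = √(0.0108) = 0.104
Q = 18700 J, so δQ = 0.104 × 18700 = 1950 J.

1950 J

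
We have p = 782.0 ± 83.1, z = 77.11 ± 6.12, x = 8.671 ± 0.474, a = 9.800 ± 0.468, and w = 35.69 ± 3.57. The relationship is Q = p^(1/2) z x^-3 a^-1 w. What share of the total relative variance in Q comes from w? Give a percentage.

(δQ/Q)² = (½·δp/p)² + (1·δz/z)² + (-3·δx/x)² + (-1·δa/a)² + (1·δw/w)²
  p term: (0.5×0.106)² = 0.00282
  z term: (1×0.0794)² = 0.00630
  x term: (-3×0.0547)² = 0.0269
  a term: (-1×0.0478)² = 0.00228
  w term: (1×0.100)² = 0.0100
Total = 0.0483. Share from w = 0.0100/0.0483 = 0.207.

20.7%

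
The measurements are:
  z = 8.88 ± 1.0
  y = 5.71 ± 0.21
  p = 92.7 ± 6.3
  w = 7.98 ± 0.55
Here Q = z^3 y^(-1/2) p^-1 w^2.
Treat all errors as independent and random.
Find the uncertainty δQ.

Each factor contributes (exponent × relative error)² to (δQ/Q)²:
  (3·δz/z)² = (3×0.113)² = 0.114;  (−½·δy/y)² = (-0.5×0.0368)² = 0.000338;  (-1·δp/p)² = (-1×0.0680)² = 0.00462;  (2·δw/w)² = (2×0.0689)² = 0.0190
δQ/Q = √(0.138) = 0.372
Q = 201, so δQ = 0.372 × 201 = 74.8.

74.8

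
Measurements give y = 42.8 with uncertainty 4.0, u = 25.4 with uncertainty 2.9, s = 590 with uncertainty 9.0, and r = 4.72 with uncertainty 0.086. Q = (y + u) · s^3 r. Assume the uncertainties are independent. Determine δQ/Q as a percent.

8.76%

Let w = y + u = 68.2. δw = √(δy² + δu²) = √(16.0 + 8.41) = 4.94, so δw/w = 0.0724.
Q is then a monomial in w, s, r:
δQ/Q = √((δw/w)² + (3·δs/s)² + (1·δr/r)²) = √(0.00525 + 0.00209 + 0.000332) = 0.0876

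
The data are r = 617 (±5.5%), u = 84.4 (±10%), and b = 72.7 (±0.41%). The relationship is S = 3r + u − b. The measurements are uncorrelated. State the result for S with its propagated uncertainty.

1860 ± 102

Absolute uncertainties add in quadrature for a linear combination:
  (3·δr)² = 10400;  (δu)² = 71.2;  (δb)² = 0.0888
δS = √(10400) = 102
S = 1860.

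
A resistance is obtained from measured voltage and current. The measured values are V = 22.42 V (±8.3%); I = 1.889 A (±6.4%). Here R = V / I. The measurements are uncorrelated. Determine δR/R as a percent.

Relative error in a monomial: (δR/R)² = Σ (nᵢ · δxᵢ/xᵢ)².
  (1·δV/V)² = (1×0.0830)² = 0.00689;  (-1·δI/I)² = (-1×0.0640)² = 0.00410
δR/R = √(0.0110) = 0.105

10.5%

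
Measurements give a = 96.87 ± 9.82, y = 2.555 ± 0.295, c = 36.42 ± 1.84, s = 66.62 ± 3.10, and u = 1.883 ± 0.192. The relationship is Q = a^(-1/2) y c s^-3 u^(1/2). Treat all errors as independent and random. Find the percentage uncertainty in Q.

20.1%

Relative error in a monomial: (δQ/Q)² = Σ (nᵢ · δxᵢ/xᵢ)².
  (−½·δa/a)² = (-0.5×0.101)² = 0.00257;  (1·δy/y)² = (1×0.115)² = 0.0133;  (1·δc/c)² = (1×0.0505)² = 0.00255;  (-3·δs/s)² = (-3×0.0465)² = 0.0195;  (½·δu/u)² = (0.5×0.102)² = 0.00260
δQ/Q = √(0.0405) = 0.201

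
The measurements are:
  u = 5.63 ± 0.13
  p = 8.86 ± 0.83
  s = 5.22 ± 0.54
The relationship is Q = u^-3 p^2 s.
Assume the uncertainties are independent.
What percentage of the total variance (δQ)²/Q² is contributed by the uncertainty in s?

(δQ/Q)² = (-3·δu/u)² + (2·δp/p)² + (1·δs/s)²
  u term: (-3×0.0231)² = 0.00480
  p term: (2×0.0937)² = 0.0351
  s term: (1×0.103)² = 0.0107
Total = 0.0506. Share from s = 0.0107/0.0506 = 0.211.

21.1%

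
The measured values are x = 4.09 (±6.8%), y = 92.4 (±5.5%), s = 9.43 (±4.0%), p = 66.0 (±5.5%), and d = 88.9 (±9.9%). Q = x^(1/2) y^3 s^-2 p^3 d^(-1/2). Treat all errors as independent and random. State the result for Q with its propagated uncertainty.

Q is a product of powers, so relative uncertainties combine in quadrature:
  (½·δx/x)² = (0.5×0.0680)² = 0.00116;  (3·δy/y)² = (3×0.0550)² = 0.0272;  (-2·δs/s)² = (-2×0.0400)² = 0.00640;  (3·δp/p)² = (3×0.0550)² = 0.0272;  (−½·δd/d)² = (-0.5×0.0990)² = 0.00245
δQ/Q = √(0.0645) = 0.254
Q = 5.47e+08, so δQ = 0.254 × 5.47e+08 = 1.39e+08.

(5.47 ± 1.39) × 10^8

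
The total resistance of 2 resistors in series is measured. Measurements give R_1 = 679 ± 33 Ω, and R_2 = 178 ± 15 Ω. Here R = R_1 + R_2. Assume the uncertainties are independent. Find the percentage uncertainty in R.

R is a linear combination, so absolute uncertainties add in quadrature:
  (δR_1)² = 1090;  (δR_2)² = 225
δR = √(1310) = 36.2 Ω
R = 857 Ω, so δR/R = 36.2/857 = 0.0423.

4.23%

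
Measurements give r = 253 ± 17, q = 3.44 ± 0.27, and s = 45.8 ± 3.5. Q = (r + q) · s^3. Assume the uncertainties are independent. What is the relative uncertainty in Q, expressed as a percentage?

23.9%

Let u = r + q = 256. δu = √(δr² + δq²) = √(289 + 0.0729) = 17.0, so δu/u = 0.0663.
Q is then a monomial in u, s:
δQ/Q = √((δu/u)² + (3·δs/s)²) = √(0.00440 + 0.0526) = 0.239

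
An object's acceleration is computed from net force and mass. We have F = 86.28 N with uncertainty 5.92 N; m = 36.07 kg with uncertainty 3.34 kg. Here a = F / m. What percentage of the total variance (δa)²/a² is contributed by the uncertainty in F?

(δa/a)² = (1·δF/F)² + (-1·δm/m)²
  F term: (1×0.0686)² = 0.00471
  m term: (-1×0.0926)² = 0.00857
Total = 0.0133. Share from F = 0.00471/0.0133 = 0.354.

35.4%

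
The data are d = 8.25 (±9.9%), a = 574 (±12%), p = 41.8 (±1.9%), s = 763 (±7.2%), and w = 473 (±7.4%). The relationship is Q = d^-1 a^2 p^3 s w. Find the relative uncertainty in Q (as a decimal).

For a monomial Q ∝ d^-1, a^2, p^3, s, w, fractional errors add in quadrature:
  (-1·δd/d)² = (-1×0.0990)² = 0.00980;  (2·δa/a)² = (2×0.120)² = 0.0576;  (3·δp/p)² = (3×0.0190)² = 0.00325;  (1·δs/s)² = (1×0.0720)² = 0.00518;  (1·δw/w)² = (1×0.0740)² = 0.00548
δQ/Q = √(0.0813) = 0.285

0.285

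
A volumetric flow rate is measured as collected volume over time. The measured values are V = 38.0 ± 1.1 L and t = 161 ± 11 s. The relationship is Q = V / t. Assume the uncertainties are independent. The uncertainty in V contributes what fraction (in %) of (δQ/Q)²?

15.2%

(δQ/Q)² = (1·δV/V)² + (-1·δt/t)²
  V term: (1×0.0289)² = 0.000838
  t term: (-1×0.0683)² = 0.00467
Total = 0.00551. Share from V = 0.000838/0.00551 = 0.152.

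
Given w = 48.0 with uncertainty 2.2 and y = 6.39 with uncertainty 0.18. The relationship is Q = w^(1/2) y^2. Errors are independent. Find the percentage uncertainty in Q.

6.08%

Q is a product of powers, so relative uncertainties combine in quadrature:
  (½·δw/w)² = (0.5×0.0458)² = 0.000525;  (2·δy/y)² = (2×0.0282)² = 0.00317
δQ/Q = √(0.00370) = 0.0608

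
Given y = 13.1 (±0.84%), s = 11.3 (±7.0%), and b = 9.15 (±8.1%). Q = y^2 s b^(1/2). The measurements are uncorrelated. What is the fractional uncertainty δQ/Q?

0.0826

Q is a product of powers, so relative uncertainties combine in quadrature:
  (2·δy/y)² = (2×0.00840)² = 0.000282;  (1·δs/s)² = (1×0.0700)² = 0.00490;  (½·δb/b)² = (0.5×0.0810)² = 0.00164
δQ/Q = √(0.00682) = 0.0826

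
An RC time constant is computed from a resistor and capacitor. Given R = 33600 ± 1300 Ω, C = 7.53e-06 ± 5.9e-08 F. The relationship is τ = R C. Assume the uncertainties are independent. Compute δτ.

0.00999 s

Each factor contributes (exponent × relative error)² to (δτ/τ)²:
  (1·δR/R)² = (1×0.0387)² = 0.00150;  (1·δC/C)² = (1×0.00784)² = 6.14e-05
δτ/τ = √(0.00156) = 0.0395
τ = 0.253 s, so δτ = 0.0395 × 0.253 = 0.00999 s.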